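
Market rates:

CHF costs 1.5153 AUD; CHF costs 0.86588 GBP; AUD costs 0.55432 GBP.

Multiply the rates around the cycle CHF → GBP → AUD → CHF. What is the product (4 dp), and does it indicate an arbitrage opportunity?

1.0309 (arbitrage exists)

Around CHF → GBP → AUD → CHF: 1 × 0.86588 ÷ 0.55432 ÷ 1.5153 = 1.030857
Product > 1; profitable direction is CHF → GBP → AUD → CHF.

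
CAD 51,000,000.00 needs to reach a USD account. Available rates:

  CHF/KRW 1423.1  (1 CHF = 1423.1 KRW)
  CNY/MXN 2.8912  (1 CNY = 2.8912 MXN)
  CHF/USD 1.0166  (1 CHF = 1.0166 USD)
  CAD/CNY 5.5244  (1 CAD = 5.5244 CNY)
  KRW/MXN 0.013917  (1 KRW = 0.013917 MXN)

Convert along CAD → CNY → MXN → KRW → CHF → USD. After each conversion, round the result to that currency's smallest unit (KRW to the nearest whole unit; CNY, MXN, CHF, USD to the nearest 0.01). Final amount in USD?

USD 41,812,148.81

CAD 51,000,000.00 × 5.5244 = CNY 281,744,400.00
CNY 281,744,400.00 × 2.8912 = MXN 814,579,409.28
MXN 814,579,409.28 ÷ 0.013917 = KRW 58,531,250,218
KRW 58,531,250,218 ÷ 1423.1 = CHF 41,129,400.76
CHF 41,129,400.76 × 1.0166 = USD 41,812,148.81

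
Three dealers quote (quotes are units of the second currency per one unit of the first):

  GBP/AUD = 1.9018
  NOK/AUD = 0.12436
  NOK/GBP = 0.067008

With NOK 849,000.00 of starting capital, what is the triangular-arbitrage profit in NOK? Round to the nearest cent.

Profitable loop is NOK → GBP → AUD → NOK:
NOK 849,000.00 × 0.067008 = GBP 56,889.79
GBP 56,889.79 × 1.9018 = AUD 108,193.01
AUD 108,193.01 ÷ 0.12436 = NOK 869,998.44
Profit = NOK 869,998.44 − NOK 849,000.00

Profit: NOK 20,998.44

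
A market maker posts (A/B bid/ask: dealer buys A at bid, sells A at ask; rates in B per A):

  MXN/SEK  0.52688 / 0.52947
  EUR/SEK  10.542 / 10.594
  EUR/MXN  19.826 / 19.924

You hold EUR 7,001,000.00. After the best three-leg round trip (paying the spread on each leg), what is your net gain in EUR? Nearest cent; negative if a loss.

Net result: EUR -4,751.95 (no profitable arbitrage after spreads)

Best loop EUR → SEK → MXN → EUR:
EUR 7,001,000.00 × 10.542 (sell EUR at bid) = SEK 73,804,542.00
SEK 73,804,542.00 ÷ 0.52947 (buy MXN at ask) = MXN 139,393,246.08
MXN 139,393,246.08 ÷ 19.924 (buy EUR at ask) = EUR 6,996,248.05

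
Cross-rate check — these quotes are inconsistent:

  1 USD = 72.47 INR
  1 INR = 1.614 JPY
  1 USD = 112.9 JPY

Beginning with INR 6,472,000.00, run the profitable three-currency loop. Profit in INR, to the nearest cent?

Profit: INR 233,116.97

Profitable loop is INR → JPY → USD → INR:
INR 6,472,000.00 × 1.614 = JPY 10,445,808
JPY 10,445,808 ÷ 112.9 = USD 92,522.66
USD 92,522.66 × 72.47 = INR 6,705,116.97
Profit = INR 6,705,116.97 − INR 6,472,000.00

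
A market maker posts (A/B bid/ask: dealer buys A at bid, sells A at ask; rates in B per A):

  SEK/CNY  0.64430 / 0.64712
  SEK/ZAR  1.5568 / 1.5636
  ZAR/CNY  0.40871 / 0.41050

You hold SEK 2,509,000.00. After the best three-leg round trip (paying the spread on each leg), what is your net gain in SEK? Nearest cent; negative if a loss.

Net profit: SEK 9,546.48

Best loop SEK → CNY → ZAR → SEK:
SEK 2,509,000.00 × 0.64430 (sell SEK at bid) = CNY 1,616,548.70
CNY 1,616,548.70 ÷ 0.41050 (buy ZAR at ask) = ZAR 3,937,999.27
ZAR 3,937,999.27 ÷ 1.5636 (buy SEK at ask) = SEK 2,518,546.48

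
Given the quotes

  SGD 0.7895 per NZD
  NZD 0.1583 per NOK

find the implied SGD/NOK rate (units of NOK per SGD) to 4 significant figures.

SGD/NOK = 8.001

1 SGD ÷ 0.7895 = 1.26662 NZD
1.26662 NZD ÷ 0.1583 = 8.00142 NOK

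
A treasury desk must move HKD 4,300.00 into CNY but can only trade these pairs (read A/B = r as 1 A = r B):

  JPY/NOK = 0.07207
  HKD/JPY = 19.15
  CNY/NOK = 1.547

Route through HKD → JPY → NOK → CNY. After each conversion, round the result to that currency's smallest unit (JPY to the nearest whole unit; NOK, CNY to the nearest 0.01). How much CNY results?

HKD 4,300.00 × 19.15 = JPY 82,345
JPY 82,345 × 0.07207 = NOK 5,934.60
NOK 5,934.60 ÷ 1.547 = CNY 3,836.20

CNY 3,836.20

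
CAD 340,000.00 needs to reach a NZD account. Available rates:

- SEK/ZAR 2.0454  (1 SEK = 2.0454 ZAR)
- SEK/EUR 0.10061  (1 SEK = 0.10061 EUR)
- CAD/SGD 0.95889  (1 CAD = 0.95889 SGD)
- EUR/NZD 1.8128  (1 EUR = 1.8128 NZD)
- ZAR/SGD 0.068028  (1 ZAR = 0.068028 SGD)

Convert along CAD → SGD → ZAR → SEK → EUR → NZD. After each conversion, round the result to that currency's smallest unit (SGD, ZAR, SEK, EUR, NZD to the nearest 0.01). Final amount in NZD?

NZD 427,339.27

CAD 340,000.00 × 0.95889 = SGD 326,022.60
SGD 326,022.60 ÷ 0.068028 = ZAR 4,792,476.63
ZAR 4,792,476.63 ÷ 2.0454 = SEK 2,343,051.06
SEK 2,343,051.06 × 0.10061 = EUR 235,734.37
EUR 235,734.37 × 1.8128 = NZD 427,339.27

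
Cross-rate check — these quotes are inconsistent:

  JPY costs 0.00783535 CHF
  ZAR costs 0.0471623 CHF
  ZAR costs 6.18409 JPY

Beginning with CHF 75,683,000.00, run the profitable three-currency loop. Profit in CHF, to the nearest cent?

Profit: CHF 2,073,654.12

Profitable loop is CHF → ZAR → JPY → CHF:
CHF 75,683,000.00 ÷ 0.0471623 = ZAR 1,604,735,138.02
ZAR 1,604,735,138.02 × 6.18409 = JPY 9,923,826,520
JPY 9,923,826,520 × 0.00783535 = CHF 77,756,654.12
Profit = CHF 77,756,654.12 − CHF 75,683,000.00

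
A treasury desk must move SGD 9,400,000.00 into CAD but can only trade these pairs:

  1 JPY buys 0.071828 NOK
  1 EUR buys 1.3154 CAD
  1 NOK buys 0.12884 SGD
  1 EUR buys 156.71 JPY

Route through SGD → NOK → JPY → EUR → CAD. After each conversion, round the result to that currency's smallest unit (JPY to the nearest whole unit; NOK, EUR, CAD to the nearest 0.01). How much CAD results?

SGD 9,400,000.00 ÷ 0.12884 = NOK 72,958,708.48
NOK 72,958,708.48 ÷ 0.071828 = JPY 1,015,741,890
JPY 1,015,741,890 ÷ 156.71 = EUR 6,481,666.07
EUR 6,481,666.07 × 1.3154 = CAD 8,525,983.55

CAD 8,525,983.55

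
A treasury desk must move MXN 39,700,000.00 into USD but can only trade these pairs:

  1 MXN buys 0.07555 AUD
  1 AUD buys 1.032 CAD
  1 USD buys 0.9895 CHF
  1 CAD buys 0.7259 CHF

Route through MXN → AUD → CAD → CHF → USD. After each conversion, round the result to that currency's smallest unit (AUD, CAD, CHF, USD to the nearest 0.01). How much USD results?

USD 2,270,730.90

MXN 39,700,000.00 × 0.07555 = AUD 2,999,335.00
AUD 2,999,335.00 × 1.032 = CAD 3,095,313.72
CAD 3,095,313.72 × 0.7259 = CHF 2,246,888.23
CHF 2,246,888.23 ÷ 0.9895 = USD 2,270,730.90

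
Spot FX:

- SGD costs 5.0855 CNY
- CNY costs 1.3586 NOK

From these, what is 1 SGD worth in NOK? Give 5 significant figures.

1 SGD × 5.0855 = 5.0855 CNY
5.0855 CNY × 1.3586 = 6.90916 NOK

SGD/NOK = 6.9092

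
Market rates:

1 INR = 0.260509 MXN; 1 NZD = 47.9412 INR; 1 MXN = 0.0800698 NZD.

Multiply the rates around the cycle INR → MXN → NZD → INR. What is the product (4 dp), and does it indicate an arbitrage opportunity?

Around INR → MXN → NZD → INR: 1 × 0.260509 × 0.0800698 × 47.9412 = 1.000001
Product ≈ 1 (deviation 0.000%, within rounding noise).

1.0000 (no arbitrage)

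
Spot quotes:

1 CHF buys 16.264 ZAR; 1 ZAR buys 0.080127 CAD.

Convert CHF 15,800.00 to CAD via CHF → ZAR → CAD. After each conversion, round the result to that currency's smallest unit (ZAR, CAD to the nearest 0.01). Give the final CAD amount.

CHF 15,800.00 × 16.264 = ZAR 256,971.20
ZAR 256,971.20 × 0.080127 = CAD 20,590.33

CAD 20,590.33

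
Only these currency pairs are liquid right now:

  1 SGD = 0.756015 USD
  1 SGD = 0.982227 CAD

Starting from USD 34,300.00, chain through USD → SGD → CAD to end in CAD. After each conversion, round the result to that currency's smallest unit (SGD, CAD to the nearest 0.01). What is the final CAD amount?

CAD 44,563.12

USD 34,300.00 ÷ 0.756015 = SGD 45,369.47
SGD 45,369.47 × 0.982227 = CAD 44,563.12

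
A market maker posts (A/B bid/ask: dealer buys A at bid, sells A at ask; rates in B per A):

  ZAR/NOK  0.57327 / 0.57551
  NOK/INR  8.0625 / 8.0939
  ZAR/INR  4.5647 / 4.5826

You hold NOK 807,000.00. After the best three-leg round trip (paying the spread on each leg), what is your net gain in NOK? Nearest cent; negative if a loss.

Best loop NOK → INR → ZAR → NOK:
NOK 807,000.00 × 8.0625 (sell NOK at bid) = INR 6,506,437.50
INR 6,506,437.50 ÷ 4.5826 (buy ZAR at ask) = ZAR 1,419,813.53
ZAR 1,419,813.53 × 0.57327 (sell ZAR at bid) = NOK 813,936.50

Net profit: NOK 6,936.50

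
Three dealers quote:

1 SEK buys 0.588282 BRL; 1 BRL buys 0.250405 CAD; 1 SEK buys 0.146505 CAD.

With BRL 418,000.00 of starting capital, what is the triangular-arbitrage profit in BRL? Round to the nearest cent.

Profitable loop is BRL → CAD → SEK → BRL:
BRL 418,000.00 × 0.250405 = CAD 104,669.29
CAD 104,669.29 ÷ 0.146505 = SEK 714,441.76
SEK 714,441.76 × 0.588282 = BRL 420,293.23
Profit = BRL 420,293.23 − BRL 418,000.00

Profit: BRL 2,293.23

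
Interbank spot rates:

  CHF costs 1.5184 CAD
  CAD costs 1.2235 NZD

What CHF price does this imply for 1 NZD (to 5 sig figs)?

1 NZD ÷ 1.2235 = 0.817327 CAD
0.817327 CAD ÷ 1.5184 = 0.538282 CHF

NZD/CHF = 0.53828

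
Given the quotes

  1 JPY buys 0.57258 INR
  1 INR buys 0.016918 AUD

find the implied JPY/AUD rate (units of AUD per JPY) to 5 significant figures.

JPY/AUD = 0.0096869

1 JPY × 0.57258 = 0.57258 INR
0.57258 INR × 0.016918 = 0.00968691 AUD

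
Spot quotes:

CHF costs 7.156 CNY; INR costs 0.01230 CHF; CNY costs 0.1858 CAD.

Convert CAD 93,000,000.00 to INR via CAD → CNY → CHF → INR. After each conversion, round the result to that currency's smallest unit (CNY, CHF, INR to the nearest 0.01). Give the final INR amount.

INR 5,686,719,350.41

CAD 93,000,000.00 ÷ 0.1858 = CNY 500,538,213.13
CNY 500,538,213.13 ÷ 7.156 = CHF 69,946,648.01
CHF 69,946,648.01 ÷ 0.01230 = INR 5,686,719,350.41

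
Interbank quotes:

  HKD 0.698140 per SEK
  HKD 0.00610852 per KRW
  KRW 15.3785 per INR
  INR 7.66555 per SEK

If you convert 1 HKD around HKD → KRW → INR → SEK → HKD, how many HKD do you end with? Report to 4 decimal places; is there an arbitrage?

0.9695 (arbitrage exists)

Around HKD → KRW → INR → SEK → HKD: 1 ÷ 0.00610852 ÷ 15.3785 ÷ 7.66555 × 0.698140 = 0.969503
Product < 1; profitable direction is HKD → SEK → INR → KRW → HKD.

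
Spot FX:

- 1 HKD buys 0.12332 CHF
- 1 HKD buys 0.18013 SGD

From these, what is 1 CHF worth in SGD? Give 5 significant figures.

CHF/SGD = 1.4607

1 CHF ÷ 0.12332 = 8.10898 HKD
8.10898 HKD × 0.18013 = 1.46067 SGD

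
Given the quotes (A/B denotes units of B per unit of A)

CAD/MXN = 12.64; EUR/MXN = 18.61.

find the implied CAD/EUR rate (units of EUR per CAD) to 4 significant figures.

CAD/EUR = 0.6792

1 CAD × 12.64 = 12.64 MXN
12.64 MXN ÷ 18.61 = 0.679205 EUR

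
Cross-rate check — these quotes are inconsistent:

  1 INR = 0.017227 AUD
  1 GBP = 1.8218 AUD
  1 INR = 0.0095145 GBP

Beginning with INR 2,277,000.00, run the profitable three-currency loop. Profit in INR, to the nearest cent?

Profitable loop is INR → GBP → AUD → INR:
INR 2,277,000.00 × 0.0095145 = GBP 21,664.52
GBP 21,664.52 × 1.8218 = AUD 39,468.42
AUD 39,468.42 ÷ 0.017227 = INR 2,291,078.90
Profit = INR 2,291,078.90 − INR 2,277,000.00

Profit: INR 14,078.90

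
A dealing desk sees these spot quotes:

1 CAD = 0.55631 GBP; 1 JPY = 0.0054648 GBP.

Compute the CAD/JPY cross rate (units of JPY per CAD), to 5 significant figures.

CAD/JPY = 101.80

1 CAD × 0.55631 = 0.55631 GBP
0.55631 GBP ÷ 0.0054648 = 101.799 JPY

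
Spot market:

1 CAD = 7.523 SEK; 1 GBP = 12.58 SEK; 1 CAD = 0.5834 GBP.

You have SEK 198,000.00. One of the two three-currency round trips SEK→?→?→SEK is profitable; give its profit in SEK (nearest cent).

Profit: SEK 4,959.41

Profitable loop is SEK → GBP → CAD → SEK:
SEK 198,000.00 ÷ 12.58 = GBP 15,739.27
GBP 15,739.27 ÷ 0.5834 = CAD 26,978.52
CAD 26,978.52 × 7.523 = SEK 202,959.41
Profit = SEK 202,959.41 − SEK 198,000.00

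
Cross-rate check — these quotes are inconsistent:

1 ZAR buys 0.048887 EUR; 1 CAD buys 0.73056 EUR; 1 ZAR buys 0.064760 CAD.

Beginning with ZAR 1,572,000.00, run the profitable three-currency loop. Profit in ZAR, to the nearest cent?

Profitable loop is ZAR → EUR → CAD → ZAR:
ZAR 1,572,000.00 × 0.048887 = EUR 76,850.36
EUR 76,850.36 ÷ 0.73056 = CAD 105,193.77
CAD 105,193.77 ÷ 0.064760 = ZAR 1,624,363.41
Profit = ZAR 1,624,363.41 − ZAR 1,572,000.00

Profit: ZAR 52,363.41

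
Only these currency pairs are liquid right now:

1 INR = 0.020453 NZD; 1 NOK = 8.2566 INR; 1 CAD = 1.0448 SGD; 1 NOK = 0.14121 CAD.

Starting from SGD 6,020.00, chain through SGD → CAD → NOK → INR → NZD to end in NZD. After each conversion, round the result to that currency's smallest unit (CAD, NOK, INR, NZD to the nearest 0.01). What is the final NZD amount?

NZD 6,890.59

SGD 6,020.00 ÷ 1.0448 = CAD 5,761.87
CAD 5,761.87 ÷ 0.14121 = NOK 40,803.55
NOK 40,803.55 × 8.2566 = INR 336,898.59
INR 336,898.59 × 0.020453 = NZD 6,890.59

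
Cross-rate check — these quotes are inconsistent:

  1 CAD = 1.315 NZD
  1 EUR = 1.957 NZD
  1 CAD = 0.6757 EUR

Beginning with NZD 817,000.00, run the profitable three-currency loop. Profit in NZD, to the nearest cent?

Profit: NZD 4,563.33

Profitable loop is NZD → CAD → EUR → NZD:
NZD 817,000.00 ÷ 1.315 = CAD 621,292.78
CAD 621,292.78 × 0.6757 = EUR 419,807.53
EUR 419,807.53 × 1.957 = NZD 821,563.33
Profit = NZD 821,563.33 − NZD 817,000.00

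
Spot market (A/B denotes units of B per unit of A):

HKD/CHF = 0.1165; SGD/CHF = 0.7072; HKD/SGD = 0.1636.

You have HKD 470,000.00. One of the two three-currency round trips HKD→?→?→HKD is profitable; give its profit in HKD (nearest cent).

Profitable loop is HKD → CHF → SGD → HKD:
HKD 470,000.00 × 0.1165 = CHF 54,755.00
CHF 54,755.00 ÷ 0.7072 = SGD 77,425.06
SGD 77,425.06 ÷ 0.1636 = HKD 473,258.29
Profit = HKD 473,258.29 − HKD 470,000.00

Profit: HKD 3,258.29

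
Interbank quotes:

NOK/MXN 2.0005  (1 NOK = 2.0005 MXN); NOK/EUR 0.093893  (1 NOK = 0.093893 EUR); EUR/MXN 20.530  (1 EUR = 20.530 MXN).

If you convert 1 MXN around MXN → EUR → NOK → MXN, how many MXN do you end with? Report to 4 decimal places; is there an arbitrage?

Around MXN → EUR → NOK → MXN: 1 ÷ 20.530 ÷ 0.093893 × 2.0005 = 1.037807
Product > 1; profitable direction is MXN → EUR → NOK → MXN.

1.0378 (arbitrage exists)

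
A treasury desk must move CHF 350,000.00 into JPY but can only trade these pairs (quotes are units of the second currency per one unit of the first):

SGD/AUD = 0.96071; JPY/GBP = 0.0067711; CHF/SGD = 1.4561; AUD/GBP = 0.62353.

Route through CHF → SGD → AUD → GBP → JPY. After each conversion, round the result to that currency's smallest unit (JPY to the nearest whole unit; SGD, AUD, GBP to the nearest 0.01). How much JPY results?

CHF 350,000.00 × 1.4561 = SGD 509,635.00
SGD 509,635.00 × 0.96071 = AUD 489,611.44
AUD 489,611.44 × 0.62353 = GBP 305,287.42
GBP 305,287.42 ÷ 0.0067711 = JPY 45,086,828

JPY 45,086,828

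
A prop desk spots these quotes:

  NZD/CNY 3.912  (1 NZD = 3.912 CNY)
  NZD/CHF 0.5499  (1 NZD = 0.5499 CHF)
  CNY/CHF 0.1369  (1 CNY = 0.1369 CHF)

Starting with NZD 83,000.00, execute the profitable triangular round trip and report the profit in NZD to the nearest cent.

Profitable loop is NZD → CHF → CNY → NZD:
NZD 83,000.00 × 0.5499 = CHF 45,641.70
CHF 45,641.70 ÷ 0.1369 = CNY 333,394.45
CNY 333,394.45 ÷ 3.912 = NZD 85,223.53
Profit = NZD 85,223.53 − NZD 83,000.00

Profit: NZD 2,223.53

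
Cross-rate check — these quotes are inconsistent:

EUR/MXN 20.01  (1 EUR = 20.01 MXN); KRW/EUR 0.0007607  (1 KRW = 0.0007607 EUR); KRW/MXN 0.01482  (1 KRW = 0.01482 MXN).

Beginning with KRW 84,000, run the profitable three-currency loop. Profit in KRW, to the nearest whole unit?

Profit: KRW 2,276

Profitable loop is KRW → EUR → MXN → KRW:
KRW 84,000 × 0.0007607 = EUR 63.90
EUR 63.90 × 20.01 = MXN 1,278.61
MXN 1,278.61 ÷ 0.01482 = KRW 86,276
Profit = KRW 86,276 − KRW 84,000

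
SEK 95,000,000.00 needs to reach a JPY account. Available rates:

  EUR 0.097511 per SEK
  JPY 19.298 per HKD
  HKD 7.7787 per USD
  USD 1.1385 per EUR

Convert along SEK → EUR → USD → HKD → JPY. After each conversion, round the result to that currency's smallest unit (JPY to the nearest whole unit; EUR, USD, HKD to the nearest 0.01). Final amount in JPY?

SEK 95,000,000.00 × 0.097511 = EUR 9,263,545.00
EUR 9,263,545.00 × 1.1385 = USD 10,546,545.98
USD 10,546,545.98 × 7.7787 = HKD 82,038,417.21
HKD 82,038,417.21 × 19.298 = JPY 1,583,177,375

JPY 1,583,177,375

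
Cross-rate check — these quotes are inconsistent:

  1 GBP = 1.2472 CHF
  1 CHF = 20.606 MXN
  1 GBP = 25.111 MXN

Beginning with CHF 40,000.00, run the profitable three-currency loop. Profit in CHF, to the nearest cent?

Profit: CHF 937.92

Profitable loop is CHF → MXN → GBP → CHF:
CHF 40,000.00 × 20.606 = MXN 824,240.00
MXN 824,240.00 ÷ 25.111 = GBP 32,823.86
GBP 32,823.86 × 1.2472 = CHF 40,937.92
Profit = CHF 40,937.92 − CHF 40,000.00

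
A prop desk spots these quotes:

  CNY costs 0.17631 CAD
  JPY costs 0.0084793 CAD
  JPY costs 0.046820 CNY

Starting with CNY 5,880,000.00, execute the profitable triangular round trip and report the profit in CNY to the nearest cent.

Profitable loop is CNY → JPY → CAD → CNY:
CNY 5,880,000.00 ÷ 0.046820 = JPY 125,587,356
JPY 125,587,356 × 0.0084793 = CAD 1,064,892.87
CAD 1,064,892.87 ÷ 0.17631 = CNY 6,039,889.21
Profit = CNY 6,039,889.21 − CNY 5,880,000.00

Profit: CNY 159,889.21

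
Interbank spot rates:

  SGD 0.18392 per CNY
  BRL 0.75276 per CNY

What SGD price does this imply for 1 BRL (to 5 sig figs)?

1 BRL ÷ 0.75276 = 1.32844 CNY
1.32844 CNY × 0.18392 = 0.244328 SGD

BRL/SGD = 0.24433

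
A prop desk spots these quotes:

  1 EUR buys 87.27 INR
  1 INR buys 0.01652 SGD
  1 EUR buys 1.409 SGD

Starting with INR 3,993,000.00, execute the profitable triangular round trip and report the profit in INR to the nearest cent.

Profitable loop is INR → SGD → EUR → INR:
INR 3,993,000.00 × 0.01652 = SGD 65,964.36
SGD 65,964.36 ÷ 1.409 = EUR 46,816.44
EUR 46,816.44 × 87.27 = INR 4,085,670.47
Profit = INR 4,085,670.47 − INR 3,993,000.00

Profit: INR 92,670.47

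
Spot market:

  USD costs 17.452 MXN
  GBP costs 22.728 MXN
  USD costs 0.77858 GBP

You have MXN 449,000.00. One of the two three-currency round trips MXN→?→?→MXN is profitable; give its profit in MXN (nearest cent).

Profitable loop is MXN → USD → GBP → MXN:
MXN 449,000.00 ÷ 17.452 = USD 25,727.71
USD 25,727.71 × 0.77858 = GBP 20,031.08
GBP 20,031.08 × 22.728 = MXN 455,266.40
Profit = MXN 455,266.40 − MXN 449,000.00

Profit: MXN 6,266.40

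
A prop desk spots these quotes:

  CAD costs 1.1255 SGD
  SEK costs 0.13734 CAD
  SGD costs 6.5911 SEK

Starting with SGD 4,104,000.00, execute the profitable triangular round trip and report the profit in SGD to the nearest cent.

Profit: SGD 77,265.98

Profitable loop is SGD → SEK → CAD → SGD:
SGD 4,104,000.00 × 6.5911 = SEK 27,049,874.40
SEK 27,049,874.40 × 0.13734 = CAD 3,715,029.75
CAD 3,715,029.75 × 1.1255 = SGD 4,181,265.98
Profit = SGD 4,181,265.98 − SGD 4,104,000.00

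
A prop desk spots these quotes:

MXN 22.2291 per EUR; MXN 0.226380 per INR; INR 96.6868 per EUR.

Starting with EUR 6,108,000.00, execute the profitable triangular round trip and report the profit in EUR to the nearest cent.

Profitable loop is EUR → MXN → INR → EUR:
EUR 6,108,000.00 × 22.2291 = MXN 135,775,342.80
MXN 135,775,342.80 ÷ 0.226380 = INR 599,767,394.65
INR 599,767,394.65 ÷ 96.6868 = EUR 6,203,198.31
Profit = EUR 6,203,198.31 − EUR 6,108,000.00

Profit: EUR 95,198.31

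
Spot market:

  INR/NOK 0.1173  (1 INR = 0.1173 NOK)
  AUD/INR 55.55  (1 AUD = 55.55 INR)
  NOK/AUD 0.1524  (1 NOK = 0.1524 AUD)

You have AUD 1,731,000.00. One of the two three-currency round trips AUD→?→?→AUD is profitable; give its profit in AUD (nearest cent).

Profitable loop is AUD → NOK → INR → AUD:
AUD 1,731,000.00 ÷ 0.1524 = NOK 11,358,267.72
NOK 11,358,267.72 ÷ 0.1173 = INR 96,830,926.82
INR 96,830,926.82 ÷ 55.55 = AUD 1,743,131.00
Profit = AUD 1,743,131.00 − AUD 1,731,000.00

Profit: AUD 12,131.00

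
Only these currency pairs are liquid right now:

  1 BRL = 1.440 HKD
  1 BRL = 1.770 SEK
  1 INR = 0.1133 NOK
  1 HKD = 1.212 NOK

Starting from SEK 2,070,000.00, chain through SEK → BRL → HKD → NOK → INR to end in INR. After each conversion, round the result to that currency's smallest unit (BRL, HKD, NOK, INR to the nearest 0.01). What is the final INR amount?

SEK 2,070,000.00 ÷ 1.770 = BRL 1,169,491.53
BRL 1,169,491.53 × 1.440 = HKD 1,684,067.80
HKD 1,684,067.80 × 1.212 = NOK 2,041,090.17
NOK 2,041,090.17 ÷ 0.1133 = INR 18,014,917.65

INR 18,014,917.65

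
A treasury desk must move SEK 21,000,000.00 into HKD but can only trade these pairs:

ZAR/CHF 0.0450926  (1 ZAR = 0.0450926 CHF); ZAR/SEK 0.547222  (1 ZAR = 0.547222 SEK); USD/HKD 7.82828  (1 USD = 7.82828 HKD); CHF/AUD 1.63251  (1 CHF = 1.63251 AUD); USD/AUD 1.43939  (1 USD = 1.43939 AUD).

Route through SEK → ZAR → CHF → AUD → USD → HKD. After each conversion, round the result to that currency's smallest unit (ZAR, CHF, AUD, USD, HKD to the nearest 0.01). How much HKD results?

SEK 21,000,000.00 ÷ 0.547222 = ZAR 38,375,650.10
ZAR 38,375,650.10 × 0.0450926 = CHF 1,730,457.84
CHF 1,730,457.84 × 1.63251 = AUD 2,824,989.73
AUD 2,824,989.73 ÷ 1.43939 = USD 1,962,629.82
USD 1,962,629.82 × 7.82828 = HKD 15,364,015.77

HKD 15,364,015.77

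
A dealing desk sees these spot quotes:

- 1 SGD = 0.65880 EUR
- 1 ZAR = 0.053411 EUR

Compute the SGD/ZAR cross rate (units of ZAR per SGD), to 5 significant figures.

1 SGD × 0.65880 = 0.6588 EUR
0.6588 EUR ÷ 0.053411 = 12.3345 ZAR

SGD/ZAR = 12.335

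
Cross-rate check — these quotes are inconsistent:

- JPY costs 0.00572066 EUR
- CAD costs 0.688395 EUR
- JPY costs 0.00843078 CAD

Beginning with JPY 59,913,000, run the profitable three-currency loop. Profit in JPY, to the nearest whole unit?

Profit: JPY 869,757

Profitable loop is JPY → CAD → EUR → JPY:
JPY 59,913,000 × 0.00843078 = CAD 505,113.32
CAD 505,113.32 × 0.688395 = EUR 347,717.49
EUR 347,717.49 ÷ 0.00572066 = JPY 60,782,757
Profit = JPY 60,782,757 − JPY 59,913,000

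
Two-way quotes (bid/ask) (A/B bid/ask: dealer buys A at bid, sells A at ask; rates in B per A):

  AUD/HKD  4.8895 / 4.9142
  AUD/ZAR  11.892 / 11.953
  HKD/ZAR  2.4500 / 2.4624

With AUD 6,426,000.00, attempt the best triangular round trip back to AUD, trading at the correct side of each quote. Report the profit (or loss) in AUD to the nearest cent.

Net profit: AUD 14,125.59

Best loop AUD → HKD → ZAR → AUD:
AUD 6,426,000.00 × 4.8895 (sell AUD at bid) = HKD 31,419,927.00
HKD 31,419,927.00 × 2.4500 (sell HKD at bid) = ZAR 76,978,821.15
ZAR 76,978,821.15 ÷ 11.953 (buy AUD at ask) = AUD 6,440,125.59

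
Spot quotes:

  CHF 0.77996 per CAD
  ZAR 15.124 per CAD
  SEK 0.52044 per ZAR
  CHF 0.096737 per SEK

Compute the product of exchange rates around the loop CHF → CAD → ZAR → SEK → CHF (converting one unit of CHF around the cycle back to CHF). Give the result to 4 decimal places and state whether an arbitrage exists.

0.9762 (arbitrage exists)

Around CHF → CAD → ZAR → SEK → CHF: 1 ÷ 0.77996 × 15.124 × 0.52044 × 0.096737 = 0.976242
Product < 1; profitable direction is CHF → SEK → ZAR → CAD → CHF.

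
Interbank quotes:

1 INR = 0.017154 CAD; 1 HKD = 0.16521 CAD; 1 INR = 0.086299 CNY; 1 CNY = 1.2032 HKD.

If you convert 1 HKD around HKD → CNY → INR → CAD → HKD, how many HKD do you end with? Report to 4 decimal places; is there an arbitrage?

1.0000 (no arbitrage)

Around HKD → CNY → INR → CAD → HKD: 1 ÷ 1.2032 ÷ 0.086299 × 0.017154 ÷ 0.16521 = 0.999967
Product ≈ 1 (deviation 0.003%, within rounding noise).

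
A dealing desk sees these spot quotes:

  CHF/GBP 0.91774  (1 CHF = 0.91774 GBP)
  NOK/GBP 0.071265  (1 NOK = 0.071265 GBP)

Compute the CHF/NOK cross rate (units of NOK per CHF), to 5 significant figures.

1 CHF × 0.91774 = 0.91774 GBP
0.91774 GBP ÷ 0.071265 = 12.8779 NOK

CHF/NOK = 12.878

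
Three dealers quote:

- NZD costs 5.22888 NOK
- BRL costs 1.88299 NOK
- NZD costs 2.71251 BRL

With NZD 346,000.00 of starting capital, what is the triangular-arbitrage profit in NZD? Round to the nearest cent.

Profit: NZD 8,213.75

Profitable loop is NZD → NOK → BRL → NZD:
NZD 346,000.00 × 5.22888 = NOK 1,809,192.48
NOK 1,809,192.48 ÷ 1.88299 = BRL 960,808.33
BRL 960,808.33 ÷ 2.71251 = NZD 354,213.75
Profit = NZD 354,213.75 − NZD 346,000.00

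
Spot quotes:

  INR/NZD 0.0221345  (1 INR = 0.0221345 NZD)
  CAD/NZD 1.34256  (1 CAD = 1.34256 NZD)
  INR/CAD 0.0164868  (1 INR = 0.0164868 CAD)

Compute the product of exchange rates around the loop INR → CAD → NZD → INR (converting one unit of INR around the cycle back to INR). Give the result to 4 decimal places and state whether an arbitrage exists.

Around INR → CAD → NZD → INR: 1 × 0.0164868 × 1.34256 ÷ 0.0221345 = 1.000001
Product ≈ 1 (deviation 0.000%, within rounding noise).

1.0000 (no arbitrage)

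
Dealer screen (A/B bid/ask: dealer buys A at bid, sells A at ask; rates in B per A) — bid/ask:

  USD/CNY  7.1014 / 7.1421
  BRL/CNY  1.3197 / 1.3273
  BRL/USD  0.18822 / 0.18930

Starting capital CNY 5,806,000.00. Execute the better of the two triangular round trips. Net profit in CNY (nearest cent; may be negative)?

Net profit: CNY 40,792.51

Best loop CNY → BRL → USD → CNY:
CNY 5,806,000.00 ÷ 1.3273 (buy BRL at ask) = BRL 4,374,293.68
BRL 4,374,293.68 × 0.18822 (sell BRL at bid) = USD 823,329.56
USD 823,329.56 × 7.1014 (sell USD at bid) = CNY 5,846,792.51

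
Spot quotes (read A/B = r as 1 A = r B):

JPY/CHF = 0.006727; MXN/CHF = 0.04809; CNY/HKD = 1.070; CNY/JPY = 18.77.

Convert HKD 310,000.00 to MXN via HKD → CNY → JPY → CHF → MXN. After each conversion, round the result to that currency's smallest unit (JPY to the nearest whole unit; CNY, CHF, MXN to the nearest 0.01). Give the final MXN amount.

MXN 760,691.83

HKD 310,000.00 ÷ 1.070 = CNY 289,719.63
CNY 289,719.63 × 18.77 = JPY 5,438,037
JPY 5,438,037 × 0.006727 = CHF 36,581.67
CHF 36,581.67 ÷ 0.04809 = MXN 760,691.83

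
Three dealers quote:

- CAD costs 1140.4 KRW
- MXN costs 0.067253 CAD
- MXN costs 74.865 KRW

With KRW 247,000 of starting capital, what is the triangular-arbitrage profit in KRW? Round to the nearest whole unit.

Profitable loop is KRW → MXN → CAD → KRW:
KRW 247,000 ÷ 74.865 = MXN 3,299.27
MXN 3,299.27 × 0.067253 = CAD 221.89
CAD 221.89 × 1140.4 = KRW 253,039
Profit = KRW 253,039 − KRW 247,000

Profit: KRW 6,039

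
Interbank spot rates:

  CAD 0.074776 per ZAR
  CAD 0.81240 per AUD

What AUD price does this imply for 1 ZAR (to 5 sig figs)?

ZAR/AUD = 0.092043

1 ZAR × 0.074776 = 0.074776 CAD
0.074776 CAD ÷ 0.81240 = 0.0920433 AUD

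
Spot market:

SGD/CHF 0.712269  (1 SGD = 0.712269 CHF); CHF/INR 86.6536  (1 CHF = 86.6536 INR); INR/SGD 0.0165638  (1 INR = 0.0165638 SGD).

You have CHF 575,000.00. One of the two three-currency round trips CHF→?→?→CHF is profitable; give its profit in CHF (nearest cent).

Profitable loop is CHF → INR → SGD → CHF:
CHF 575,000.00 × 86.6536 = INR 49,825,820.00
INR 49,825,820.00 × 0.0165638 = SGD 825,304.92
SGD 825,304.92 × 0.712269 = CHF 587,839.11
Profit = CHF 587,839.11 − CHF 575,000.00

Profit: CHF 12,839.11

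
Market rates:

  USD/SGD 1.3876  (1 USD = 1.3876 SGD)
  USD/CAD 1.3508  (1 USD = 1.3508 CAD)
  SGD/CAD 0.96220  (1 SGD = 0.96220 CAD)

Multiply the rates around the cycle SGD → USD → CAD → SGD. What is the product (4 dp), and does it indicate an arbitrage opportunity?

Around SGD → USD → CAD → SGD: 1 ÷ 1.3876 × 1.3508 ÷ 0.96220 = 1.011722
Product > 1; profitable direction is SGD → USD → CAD → SGD.

1.0117 (arbitrage exists)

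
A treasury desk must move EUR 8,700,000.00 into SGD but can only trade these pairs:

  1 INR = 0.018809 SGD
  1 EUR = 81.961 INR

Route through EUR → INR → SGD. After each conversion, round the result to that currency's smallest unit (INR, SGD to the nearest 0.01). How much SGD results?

SGD 13,411,958.71

EUR 8,700,000.00 × 81.961 = INR 713,060,700.00
INR 713,060,700.00 × 0.018809 = SGD 13,411,958.71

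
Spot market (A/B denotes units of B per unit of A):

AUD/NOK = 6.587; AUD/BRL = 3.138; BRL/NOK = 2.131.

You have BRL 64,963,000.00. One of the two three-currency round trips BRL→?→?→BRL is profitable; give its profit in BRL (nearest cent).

Profitable loop is BRL → NOK → AUD → BRL:
BRL 64,963,000.00 × 2.131 = NOK 138,436,153.00
NOK 138,436,153.00 ÷ 6.587 = AUD 21,016,570.97
AUD 21,016,570.97 × 3.138 = BRL 65,949,999.71
Profit = BRL 65,949,999.71 − BRL 64,963,000.00

Profit: BRL 986,999.71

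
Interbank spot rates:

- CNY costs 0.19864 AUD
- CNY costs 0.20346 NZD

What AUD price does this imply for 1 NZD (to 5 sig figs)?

1 NZD ÷ 0.20346 = 4.91497 CNY
4.91497 CNY × 0.19864 = 0.97631 AUD

NZD/AUD = 0.97631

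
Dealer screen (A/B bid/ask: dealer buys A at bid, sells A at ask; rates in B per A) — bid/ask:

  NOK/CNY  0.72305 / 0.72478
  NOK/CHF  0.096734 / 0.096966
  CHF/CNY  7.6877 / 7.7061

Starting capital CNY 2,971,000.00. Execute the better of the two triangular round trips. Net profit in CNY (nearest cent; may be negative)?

Best loop CNY → NOK → CHF → CNY:
CNY 2,971,000.00 ÷ 0.72478 (buy NOK at ask) = NOK 4,099,174.92
NOK 4,099,174.92 × 0.096734 (sell NOK at bid) = CHF 396,529.59
CHF 396,529.59 × 7.6877 (sell CHF at bid) = CNY 3,048,400.51

Net profit: CNY 77,400.51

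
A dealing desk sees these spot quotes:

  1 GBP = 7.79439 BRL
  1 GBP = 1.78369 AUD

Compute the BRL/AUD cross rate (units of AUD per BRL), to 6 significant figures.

1 BRL ÷ 7.79439 = 0.128297 GBP
0.128297 GBP × 1.78369 = 0.228843 AUD

BRL/AUD = 0.228843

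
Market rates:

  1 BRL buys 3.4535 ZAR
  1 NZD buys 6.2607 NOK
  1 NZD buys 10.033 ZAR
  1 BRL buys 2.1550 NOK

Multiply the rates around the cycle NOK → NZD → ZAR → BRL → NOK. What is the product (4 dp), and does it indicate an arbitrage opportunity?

Around NOK → NZD → ZAR → BRL → NOK: 1 ÷ 6.2607 × 10.033 ÷ 3.4535 × 2.1550 = 0.999990
Product ≈ 1 (deviation 0.001%, within rounding noise).

1.0000 (no arbitrage)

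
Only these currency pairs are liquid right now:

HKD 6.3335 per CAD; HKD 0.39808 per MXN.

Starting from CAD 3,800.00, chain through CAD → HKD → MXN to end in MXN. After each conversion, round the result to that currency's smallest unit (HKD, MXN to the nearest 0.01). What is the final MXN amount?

CAD 3,800.00 × 6.3335 = HKD 24,067.30
HKD 24,067.30 ÷ 0.39808 = MXN 60,458.45

MXN 60,458.45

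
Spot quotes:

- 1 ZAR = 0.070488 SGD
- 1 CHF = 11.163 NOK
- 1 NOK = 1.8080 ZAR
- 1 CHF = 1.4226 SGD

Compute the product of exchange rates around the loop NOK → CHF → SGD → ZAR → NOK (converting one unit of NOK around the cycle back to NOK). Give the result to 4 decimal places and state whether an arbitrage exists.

Around NOK → CHF → SGD → ZAR → NOK: 1 ÷ 11.163 × 1.4226 ÷ 0.070488 ÷ 1.8080 = 0.999973
Product ≈ 1 (deviation 0.003%, within rounding noise).

1.0000 (no arbitrage)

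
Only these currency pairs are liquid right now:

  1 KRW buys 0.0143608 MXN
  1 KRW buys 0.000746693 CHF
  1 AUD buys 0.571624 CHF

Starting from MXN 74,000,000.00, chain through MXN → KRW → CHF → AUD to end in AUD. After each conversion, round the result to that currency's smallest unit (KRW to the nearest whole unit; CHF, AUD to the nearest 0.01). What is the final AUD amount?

MXN 74,000,000.00 ÷ 0.0143608 = KRW 5,152,916,272
KRW 5,152,916,272 × 0.000746693 = CHF 3,847,646.51
CHF 3,847,646.51 ÷ 0.571624 = AUD 6,731,079.36

AUD 6,731,079.36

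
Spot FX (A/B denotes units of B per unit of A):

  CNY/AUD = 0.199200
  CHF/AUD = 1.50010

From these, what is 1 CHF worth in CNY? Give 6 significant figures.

1 CHF × 1.50010 = 1.5001 AUD
1.5001 AUD ÷ 0.199200 = 7.53062 CNY

CHF/CNY = 7.53062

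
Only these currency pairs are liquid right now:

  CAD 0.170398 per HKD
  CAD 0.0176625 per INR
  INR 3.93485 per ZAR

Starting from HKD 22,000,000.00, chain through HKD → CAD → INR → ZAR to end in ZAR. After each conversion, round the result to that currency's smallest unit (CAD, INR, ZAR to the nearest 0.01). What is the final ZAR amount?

HKD 22,000,000.00 × 0.170398 = CAD 3,748,756.00
CAD 3,748,756.00 ÷ 0.0176625 = INR 212,243,793.35
INR 212,243,793.35 ÷ 3.93485 = ZAR 53,939,487.74

ZAR 53,939,487.74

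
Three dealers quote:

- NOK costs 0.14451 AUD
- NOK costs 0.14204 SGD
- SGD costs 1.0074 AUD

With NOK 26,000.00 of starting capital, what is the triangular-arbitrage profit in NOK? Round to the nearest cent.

Profit: NOK 257.82

Profitable loop is NOK → AUD → SGD → NOK:
NOK 26,000.00 × 0.14451 = AUD 3,757.26
AUD 3,757.26 ÷ 1.0074 = SGD 3,729.66
SGD 3,729.66 ÷ 0.14204 = NOK 26,257.82
Profit = NOK 26,257.82 − NOK 26,000.00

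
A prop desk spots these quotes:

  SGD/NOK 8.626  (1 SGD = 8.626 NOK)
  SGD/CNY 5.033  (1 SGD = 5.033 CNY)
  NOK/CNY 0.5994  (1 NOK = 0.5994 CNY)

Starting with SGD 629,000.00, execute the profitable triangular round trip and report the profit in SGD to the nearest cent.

Profitable loop is SGD → NOK → CNY → SGD:
SGD 629,000.00 × 8.626 = NOK 5,425,754.00
NOK 5,425,754.00 × 0.5994 = CNY 3,252,196.95
CNY 3,252,196.95 ÷ 5.033 = SGD 646,174.64
Profit = SGD 646,174.64 − SGD 629,000.00

Profit: SGD 17,174.64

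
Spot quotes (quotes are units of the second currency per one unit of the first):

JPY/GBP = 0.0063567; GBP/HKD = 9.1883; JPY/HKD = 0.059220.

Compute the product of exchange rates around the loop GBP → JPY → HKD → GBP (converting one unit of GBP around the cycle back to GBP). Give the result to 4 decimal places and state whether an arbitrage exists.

Around GBP → JPY → HKD → GBP: 1 ÷ 0.0063567 × 0.059220 ÷ 9.1883 = 1.013915
Product > 1; profitable direction is GBP → JPY → HKD → GBP.

1.0139 (arbitrage exists)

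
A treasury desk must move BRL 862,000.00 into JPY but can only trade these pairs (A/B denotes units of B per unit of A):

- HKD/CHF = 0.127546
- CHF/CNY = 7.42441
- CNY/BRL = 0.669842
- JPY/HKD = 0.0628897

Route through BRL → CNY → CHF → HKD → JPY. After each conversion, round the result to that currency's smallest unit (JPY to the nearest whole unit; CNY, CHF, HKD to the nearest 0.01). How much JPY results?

JPY 21,608,597

BRL 862,000.00 ÷ 0.669842 = CNY 1,286,870.64
CNY 1,286,870.64 ÷ 7.42441 = CHF 173,329.68
CHF 173,329.68 ÷ 0.127546 = HKD 1,358,958.18
HKD 1,358,958.18 ÷ 0.0628897 = JPY 21,608,597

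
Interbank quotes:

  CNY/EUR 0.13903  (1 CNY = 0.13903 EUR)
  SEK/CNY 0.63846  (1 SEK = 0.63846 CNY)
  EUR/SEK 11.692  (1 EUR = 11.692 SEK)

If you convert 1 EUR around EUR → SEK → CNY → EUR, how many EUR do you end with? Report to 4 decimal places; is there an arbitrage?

1.0378 (arbitrage exists)

Around EUR → SEK → CNY → EUR: 1 × 11.692 × 0.63846 × 0.13903 = 1.037841
Product > 1; profitable direction is EUR → SEK → CNY → EUR.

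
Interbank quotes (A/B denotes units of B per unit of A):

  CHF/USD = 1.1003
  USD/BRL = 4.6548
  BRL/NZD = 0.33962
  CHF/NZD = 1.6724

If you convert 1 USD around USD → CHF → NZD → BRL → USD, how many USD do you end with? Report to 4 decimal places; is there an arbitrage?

0.9615 (arbitrage exists)

Around USD → CHF → NZD → BRL → USD: 1 ÷ 1.1003 × 1.6724 ÷ 0.33962 ÷ 4.6548 = 0.961468
Product < 1; profitable direction is USD → BRL → NZD → CHF → USD.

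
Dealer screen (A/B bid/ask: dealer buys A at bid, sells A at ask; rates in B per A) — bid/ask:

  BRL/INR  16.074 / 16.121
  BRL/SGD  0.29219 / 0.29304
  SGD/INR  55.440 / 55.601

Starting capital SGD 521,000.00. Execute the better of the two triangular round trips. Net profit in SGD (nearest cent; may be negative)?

Net profit: SGD 2,521.25

Best loop SGD → INR → BRL → SGD:
SGD 521,000.00 × 55.440 (sell SGD at bid) = INR 28,884,240.00
INR 28,884,240.00 ÷ 16.121 (buy BRL at ask) = BRL 1,791,715.15
BRL 1,791,715.15 × 0.29219 (sell BRL at bid) = SGD 523,521.25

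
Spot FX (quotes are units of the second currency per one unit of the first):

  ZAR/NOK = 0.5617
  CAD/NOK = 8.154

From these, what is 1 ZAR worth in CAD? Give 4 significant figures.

1 ZAR × 0.5617 = 0.5617 NOK
0.5617 NOK ÷ 8.154 = 0.0688864 CAD

ZAR/CAD = 0.06889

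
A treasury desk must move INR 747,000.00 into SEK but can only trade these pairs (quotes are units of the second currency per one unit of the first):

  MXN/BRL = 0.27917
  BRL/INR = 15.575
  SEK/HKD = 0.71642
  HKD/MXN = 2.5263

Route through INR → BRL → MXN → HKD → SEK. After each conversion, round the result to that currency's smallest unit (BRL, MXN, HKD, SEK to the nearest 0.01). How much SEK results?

INR 747,000.00 ÷ 15.575 = BRL 47,961.48
BRL 47,961.48 ÷ 0.27917 = MXN 171,800.27
MXN 171,800.27 ÷ 2.5263 = HKD 68,004.70
HKD 68,004.70 ÷ 0.71642 = SEK 94,922.95

SEK 94,922.95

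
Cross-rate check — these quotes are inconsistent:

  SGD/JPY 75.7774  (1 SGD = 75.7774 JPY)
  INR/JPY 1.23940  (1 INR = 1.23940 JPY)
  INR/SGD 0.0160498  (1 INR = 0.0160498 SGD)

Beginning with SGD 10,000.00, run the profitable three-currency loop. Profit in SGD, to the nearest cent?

Profitable loop is SGD → INR → JPY → SGD:
SGD 10,000.00 ÷ 0.0160498 = INR 623,060.72
INR 623,060.72 × 1.23940 = JPY 772,221
JPY 772,221 ÷ 75.7774 = SGD 10,190.66
Profit = SGD 10,190.66 − SGD 10,000.00

Profit: SGD 190.66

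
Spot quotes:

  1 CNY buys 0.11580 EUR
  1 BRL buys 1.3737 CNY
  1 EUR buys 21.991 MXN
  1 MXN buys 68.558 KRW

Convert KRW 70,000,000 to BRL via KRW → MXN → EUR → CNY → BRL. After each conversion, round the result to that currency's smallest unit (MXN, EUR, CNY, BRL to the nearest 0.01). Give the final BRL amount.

KRW 70,000,000 ÷ 68.558 = MXN 1,021,033.29
MXN 1,021,033.29 ÷ 21.991 = EUR 46,429.60
EUR 46,429.60 ÷ 0.11580 = CNY 400,946.46
CNY 400,946.46 ÷ 1.3737 = BRL 291,873.38

BRL 291,873.38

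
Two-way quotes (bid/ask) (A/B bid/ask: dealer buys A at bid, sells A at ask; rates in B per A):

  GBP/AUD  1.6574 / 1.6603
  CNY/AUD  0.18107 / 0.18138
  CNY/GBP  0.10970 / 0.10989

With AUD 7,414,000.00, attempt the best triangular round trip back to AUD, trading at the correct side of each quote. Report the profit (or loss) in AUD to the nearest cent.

Best loop AUD → CNY → GBP → AUD:
AUD 7,414,000.00 ÷ 0.18138 (buy CNY at ask) = CNY 40,875,509.98
CNY 40,875,509.98 × 0.10970 (sell CNY at bid) = GBP 4,484,043.44
GBP 4,484,043.44 × 1.6574 (sell GBP at bid) = AUD 7,431,853.61

Net profit: AUD 17,853.61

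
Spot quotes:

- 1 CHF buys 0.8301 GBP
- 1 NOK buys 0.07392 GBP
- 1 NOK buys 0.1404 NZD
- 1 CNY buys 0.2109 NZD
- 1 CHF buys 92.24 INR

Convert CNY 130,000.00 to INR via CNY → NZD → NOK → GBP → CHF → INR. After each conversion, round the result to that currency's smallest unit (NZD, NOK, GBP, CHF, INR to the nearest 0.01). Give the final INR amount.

CNY 130,000.00 × 0.2109 = NZD 27,417.00
NZD 27,417.00 ÷ 0.1404 = NOK 195,277.78
NOK 195,277.78 × 0.07392 = GBP 14,434.93
GBP 14,434.93 ÷ 0.8301 = CHF 17,389.39
CHF 17,389.39 × 92.24 = INR 1,603,997.33

INR 1,603,997.33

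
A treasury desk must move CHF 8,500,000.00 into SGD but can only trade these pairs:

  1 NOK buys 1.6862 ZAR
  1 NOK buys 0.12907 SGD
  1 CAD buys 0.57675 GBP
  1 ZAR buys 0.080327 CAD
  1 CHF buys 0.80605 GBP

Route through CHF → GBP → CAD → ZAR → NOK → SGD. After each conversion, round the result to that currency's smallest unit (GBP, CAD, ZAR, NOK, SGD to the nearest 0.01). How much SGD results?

CHF 8,500,000.00 × 0.80605 = GBP 6,851,425.00
GBP 6,851,425.00 ÷ 0.57675 = CAD 11,879,367.14
CAD 11,879,367.14 ÷ 0.080327 = ZAR 147,887,598.69
ZAR 147,887,598.69 ÷ 1.6862 = NOK 87,704,660.59
NOK 87,704,660.59 × 0.12907 = SGD 11,320,040.54

SGD 11,320,040.54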